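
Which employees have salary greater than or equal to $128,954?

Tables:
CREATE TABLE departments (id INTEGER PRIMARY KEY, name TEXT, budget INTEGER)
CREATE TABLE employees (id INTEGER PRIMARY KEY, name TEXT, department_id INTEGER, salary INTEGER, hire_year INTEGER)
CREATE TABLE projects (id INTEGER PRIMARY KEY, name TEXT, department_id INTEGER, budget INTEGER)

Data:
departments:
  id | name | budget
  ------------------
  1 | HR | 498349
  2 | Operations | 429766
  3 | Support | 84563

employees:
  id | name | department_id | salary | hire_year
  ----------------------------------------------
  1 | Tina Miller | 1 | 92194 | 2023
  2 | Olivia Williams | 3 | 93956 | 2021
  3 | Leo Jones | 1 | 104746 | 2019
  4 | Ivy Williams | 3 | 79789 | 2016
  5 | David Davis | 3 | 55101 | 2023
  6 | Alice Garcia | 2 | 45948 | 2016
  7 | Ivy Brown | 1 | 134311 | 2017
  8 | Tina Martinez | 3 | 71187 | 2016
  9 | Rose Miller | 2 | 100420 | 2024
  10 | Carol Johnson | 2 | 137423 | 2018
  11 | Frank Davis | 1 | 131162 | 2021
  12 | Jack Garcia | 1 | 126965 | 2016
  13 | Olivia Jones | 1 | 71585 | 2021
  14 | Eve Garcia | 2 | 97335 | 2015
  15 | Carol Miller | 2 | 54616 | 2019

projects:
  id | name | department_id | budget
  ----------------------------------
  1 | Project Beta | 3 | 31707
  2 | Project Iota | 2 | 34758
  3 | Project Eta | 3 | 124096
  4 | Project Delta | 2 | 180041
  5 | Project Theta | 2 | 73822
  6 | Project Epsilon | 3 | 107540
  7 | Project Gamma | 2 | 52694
SELECT name, salary FROM employees WHERE salary >= 128954

Execution result:
name | salary
Ivy Brown | 134311
Carol Johnson | 137423
Frank Davis | 131162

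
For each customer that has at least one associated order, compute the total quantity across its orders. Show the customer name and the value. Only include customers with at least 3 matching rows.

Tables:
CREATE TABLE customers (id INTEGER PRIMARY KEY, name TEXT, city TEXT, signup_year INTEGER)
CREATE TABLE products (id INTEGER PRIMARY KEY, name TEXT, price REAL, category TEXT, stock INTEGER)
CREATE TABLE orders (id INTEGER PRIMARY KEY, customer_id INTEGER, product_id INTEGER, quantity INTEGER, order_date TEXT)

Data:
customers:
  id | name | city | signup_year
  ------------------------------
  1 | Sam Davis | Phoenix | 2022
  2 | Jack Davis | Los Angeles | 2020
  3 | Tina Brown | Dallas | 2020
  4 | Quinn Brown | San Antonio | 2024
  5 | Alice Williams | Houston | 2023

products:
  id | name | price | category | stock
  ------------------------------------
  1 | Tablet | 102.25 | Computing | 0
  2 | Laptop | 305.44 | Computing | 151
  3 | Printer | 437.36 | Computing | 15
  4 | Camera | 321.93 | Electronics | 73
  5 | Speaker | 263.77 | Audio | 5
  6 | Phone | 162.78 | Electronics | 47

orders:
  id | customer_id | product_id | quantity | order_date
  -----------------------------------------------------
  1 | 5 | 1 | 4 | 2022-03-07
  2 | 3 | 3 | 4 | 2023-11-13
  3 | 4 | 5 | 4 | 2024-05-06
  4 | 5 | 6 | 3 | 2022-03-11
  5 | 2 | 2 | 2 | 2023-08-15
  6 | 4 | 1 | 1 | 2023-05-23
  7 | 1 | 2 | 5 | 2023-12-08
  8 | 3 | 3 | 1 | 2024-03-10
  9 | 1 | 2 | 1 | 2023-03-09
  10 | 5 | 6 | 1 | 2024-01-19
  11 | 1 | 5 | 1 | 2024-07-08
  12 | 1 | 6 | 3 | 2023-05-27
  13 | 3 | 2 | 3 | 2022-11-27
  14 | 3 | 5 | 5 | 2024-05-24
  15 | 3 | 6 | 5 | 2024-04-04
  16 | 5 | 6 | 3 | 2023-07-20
SELECT p.name, SUM(c.quantity) AS sum_quantity FROM orders c JOIN customers p ON c.customer_id = p.id GROUP BY p.id, p.name HAVING COUNT(*) >= 3

Execution result:
name | sum_quantity
Sam Davis | 10
Tina Brown | 18
Alice Williams | 11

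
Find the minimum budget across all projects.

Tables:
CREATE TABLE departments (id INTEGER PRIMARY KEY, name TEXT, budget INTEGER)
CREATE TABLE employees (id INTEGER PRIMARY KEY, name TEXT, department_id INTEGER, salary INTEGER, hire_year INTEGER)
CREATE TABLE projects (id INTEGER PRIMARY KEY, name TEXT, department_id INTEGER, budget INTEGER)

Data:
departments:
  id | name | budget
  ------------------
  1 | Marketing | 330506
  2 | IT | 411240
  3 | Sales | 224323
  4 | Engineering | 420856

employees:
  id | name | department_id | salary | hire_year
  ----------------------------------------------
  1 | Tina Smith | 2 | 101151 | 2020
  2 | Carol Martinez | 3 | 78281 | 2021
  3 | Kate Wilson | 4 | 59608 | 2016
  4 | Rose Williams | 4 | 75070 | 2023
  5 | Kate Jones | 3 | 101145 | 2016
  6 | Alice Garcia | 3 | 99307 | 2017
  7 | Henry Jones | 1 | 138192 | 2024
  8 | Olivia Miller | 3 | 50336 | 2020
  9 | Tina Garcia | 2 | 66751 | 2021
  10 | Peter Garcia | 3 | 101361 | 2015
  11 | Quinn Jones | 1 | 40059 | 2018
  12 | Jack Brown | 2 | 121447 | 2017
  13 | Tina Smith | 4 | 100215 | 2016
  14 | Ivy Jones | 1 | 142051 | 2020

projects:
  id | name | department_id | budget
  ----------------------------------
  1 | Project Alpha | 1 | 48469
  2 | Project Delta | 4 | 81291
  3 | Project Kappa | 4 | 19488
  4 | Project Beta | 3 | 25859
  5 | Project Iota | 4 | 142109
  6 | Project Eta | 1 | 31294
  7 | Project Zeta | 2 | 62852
SELECT MIN(budget) FROM projects

Execution result:
19488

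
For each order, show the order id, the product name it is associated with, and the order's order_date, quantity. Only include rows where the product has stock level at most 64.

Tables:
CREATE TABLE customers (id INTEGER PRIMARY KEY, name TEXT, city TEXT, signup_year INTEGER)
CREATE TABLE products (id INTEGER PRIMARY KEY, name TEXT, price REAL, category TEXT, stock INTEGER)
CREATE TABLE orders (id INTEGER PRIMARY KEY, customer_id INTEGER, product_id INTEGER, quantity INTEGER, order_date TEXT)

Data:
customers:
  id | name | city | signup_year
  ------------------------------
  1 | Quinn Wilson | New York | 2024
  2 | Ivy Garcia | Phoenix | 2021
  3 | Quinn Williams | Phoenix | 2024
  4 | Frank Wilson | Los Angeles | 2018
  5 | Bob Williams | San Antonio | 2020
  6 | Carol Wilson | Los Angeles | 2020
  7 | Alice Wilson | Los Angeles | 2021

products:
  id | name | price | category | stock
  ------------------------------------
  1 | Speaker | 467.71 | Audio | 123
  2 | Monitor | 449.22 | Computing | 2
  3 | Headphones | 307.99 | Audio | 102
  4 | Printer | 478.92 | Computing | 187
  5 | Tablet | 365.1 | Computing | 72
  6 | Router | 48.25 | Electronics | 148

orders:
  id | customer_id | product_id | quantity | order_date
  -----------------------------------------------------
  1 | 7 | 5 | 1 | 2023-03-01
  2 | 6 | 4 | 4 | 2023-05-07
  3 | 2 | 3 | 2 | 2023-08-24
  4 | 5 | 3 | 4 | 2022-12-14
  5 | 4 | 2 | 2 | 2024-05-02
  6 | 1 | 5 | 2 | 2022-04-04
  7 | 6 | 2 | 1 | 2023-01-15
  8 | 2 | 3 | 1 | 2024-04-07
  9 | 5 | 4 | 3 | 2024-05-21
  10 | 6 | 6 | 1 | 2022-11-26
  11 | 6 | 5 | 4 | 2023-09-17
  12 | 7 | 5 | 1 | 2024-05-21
SELECT c.id, p.name AS product, c.order_date, c.quantity FROM orders c JOIN products p ON c.product_id = p.id WHERE p.stock <= 64

Execution result:
id | product | order_date | quantity
5 | Monitor | 2024-05-02 | 2
7 | Monitor | 2023-01-15 | 1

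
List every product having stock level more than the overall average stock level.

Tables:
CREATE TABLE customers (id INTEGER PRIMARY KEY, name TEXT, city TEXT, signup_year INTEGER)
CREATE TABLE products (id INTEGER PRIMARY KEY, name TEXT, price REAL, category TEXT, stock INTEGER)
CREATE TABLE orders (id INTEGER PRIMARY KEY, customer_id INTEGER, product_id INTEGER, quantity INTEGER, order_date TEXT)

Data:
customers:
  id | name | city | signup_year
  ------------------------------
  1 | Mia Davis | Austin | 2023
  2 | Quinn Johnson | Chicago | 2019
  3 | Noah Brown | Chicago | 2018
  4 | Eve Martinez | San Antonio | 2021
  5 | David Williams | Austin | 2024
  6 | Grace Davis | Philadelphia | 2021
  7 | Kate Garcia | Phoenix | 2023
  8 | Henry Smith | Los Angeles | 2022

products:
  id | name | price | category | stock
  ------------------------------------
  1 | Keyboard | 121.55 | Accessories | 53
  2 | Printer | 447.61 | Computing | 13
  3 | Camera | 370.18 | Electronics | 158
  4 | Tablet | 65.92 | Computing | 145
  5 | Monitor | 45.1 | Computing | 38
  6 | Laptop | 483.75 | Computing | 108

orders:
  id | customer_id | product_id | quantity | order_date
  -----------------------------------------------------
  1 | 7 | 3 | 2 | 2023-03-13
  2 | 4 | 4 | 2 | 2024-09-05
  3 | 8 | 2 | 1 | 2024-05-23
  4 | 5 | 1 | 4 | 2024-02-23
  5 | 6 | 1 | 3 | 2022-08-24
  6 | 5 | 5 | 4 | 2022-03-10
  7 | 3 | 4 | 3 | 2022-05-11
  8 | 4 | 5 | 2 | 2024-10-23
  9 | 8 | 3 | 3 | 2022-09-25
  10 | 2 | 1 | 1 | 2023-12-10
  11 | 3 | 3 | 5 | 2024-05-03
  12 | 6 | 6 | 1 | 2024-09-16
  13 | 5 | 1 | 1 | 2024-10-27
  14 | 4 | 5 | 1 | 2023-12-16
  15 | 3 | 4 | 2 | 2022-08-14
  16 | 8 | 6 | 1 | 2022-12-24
SELECT name, stock FROM products WHERE stock > (SELECT AVG(stock) FROM products)

Execution result:
name | stock
Camera | 158
Tablet | 145
Laptop | 108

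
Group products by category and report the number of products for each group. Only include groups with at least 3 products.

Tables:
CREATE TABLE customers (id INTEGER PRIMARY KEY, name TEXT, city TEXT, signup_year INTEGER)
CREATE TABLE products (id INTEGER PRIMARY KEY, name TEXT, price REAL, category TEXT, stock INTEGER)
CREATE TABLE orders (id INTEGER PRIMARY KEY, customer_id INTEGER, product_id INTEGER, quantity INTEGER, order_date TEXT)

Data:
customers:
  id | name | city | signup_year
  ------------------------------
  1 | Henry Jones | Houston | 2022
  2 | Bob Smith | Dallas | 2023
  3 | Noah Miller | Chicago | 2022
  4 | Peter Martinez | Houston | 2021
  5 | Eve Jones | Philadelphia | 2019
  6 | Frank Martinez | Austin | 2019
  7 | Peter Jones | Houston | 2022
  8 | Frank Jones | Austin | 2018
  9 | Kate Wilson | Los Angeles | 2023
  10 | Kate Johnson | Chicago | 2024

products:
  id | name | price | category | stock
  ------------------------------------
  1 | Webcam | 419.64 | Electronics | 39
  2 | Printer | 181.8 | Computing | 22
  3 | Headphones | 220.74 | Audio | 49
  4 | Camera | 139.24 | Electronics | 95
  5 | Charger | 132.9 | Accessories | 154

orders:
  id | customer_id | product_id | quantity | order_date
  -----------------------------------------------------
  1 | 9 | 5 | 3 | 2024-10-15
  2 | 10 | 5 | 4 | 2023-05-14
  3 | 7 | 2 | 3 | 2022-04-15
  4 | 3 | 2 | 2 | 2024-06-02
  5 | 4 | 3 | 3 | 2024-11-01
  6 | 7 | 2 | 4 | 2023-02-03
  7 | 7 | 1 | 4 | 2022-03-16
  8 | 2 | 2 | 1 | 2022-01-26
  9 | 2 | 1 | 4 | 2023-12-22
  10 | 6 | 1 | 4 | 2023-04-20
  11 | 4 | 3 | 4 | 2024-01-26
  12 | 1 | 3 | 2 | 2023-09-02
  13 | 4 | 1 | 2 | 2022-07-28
SELECT category, COUNT(*) AS n FROM products GROUP BY category HAVING COUNT(*) >= 3

Execution result:
(no rows)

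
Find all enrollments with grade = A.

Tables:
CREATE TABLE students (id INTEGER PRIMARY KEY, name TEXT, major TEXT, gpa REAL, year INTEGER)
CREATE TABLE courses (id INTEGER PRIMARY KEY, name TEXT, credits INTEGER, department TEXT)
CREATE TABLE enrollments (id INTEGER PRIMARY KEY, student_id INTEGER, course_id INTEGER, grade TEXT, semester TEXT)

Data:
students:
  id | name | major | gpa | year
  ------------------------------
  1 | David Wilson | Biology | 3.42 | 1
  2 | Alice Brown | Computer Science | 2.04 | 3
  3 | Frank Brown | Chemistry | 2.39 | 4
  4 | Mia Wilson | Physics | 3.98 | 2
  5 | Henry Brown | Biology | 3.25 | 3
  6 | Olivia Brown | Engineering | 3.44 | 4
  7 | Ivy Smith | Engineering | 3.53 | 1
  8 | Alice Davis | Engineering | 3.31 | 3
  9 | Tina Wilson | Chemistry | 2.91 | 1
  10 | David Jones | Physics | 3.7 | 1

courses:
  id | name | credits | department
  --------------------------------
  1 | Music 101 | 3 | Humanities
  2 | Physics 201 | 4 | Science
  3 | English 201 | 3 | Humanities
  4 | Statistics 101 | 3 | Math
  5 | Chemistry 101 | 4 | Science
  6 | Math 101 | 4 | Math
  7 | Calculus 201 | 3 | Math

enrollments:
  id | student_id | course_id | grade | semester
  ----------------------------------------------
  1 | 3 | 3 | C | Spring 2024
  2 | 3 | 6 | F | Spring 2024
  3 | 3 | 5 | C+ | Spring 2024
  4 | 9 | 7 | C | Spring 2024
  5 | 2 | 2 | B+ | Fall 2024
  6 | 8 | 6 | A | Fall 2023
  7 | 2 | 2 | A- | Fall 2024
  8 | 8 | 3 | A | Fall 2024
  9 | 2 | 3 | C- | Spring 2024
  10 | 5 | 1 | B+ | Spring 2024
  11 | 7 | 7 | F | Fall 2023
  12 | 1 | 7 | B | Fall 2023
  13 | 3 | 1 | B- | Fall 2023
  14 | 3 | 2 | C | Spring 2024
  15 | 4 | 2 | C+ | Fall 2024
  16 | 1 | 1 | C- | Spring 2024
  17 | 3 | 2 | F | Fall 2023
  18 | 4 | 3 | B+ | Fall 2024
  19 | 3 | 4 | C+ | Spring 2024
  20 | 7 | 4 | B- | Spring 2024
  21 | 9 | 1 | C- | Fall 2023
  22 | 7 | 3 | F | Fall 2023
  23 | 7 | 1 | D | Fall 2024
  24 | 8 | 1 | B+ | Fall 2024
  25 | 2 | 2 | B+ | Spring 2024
SELECT id, grade FROM enrollments WHERE grade = 'A'

Execution result:
id | grade
6 | A
8 | A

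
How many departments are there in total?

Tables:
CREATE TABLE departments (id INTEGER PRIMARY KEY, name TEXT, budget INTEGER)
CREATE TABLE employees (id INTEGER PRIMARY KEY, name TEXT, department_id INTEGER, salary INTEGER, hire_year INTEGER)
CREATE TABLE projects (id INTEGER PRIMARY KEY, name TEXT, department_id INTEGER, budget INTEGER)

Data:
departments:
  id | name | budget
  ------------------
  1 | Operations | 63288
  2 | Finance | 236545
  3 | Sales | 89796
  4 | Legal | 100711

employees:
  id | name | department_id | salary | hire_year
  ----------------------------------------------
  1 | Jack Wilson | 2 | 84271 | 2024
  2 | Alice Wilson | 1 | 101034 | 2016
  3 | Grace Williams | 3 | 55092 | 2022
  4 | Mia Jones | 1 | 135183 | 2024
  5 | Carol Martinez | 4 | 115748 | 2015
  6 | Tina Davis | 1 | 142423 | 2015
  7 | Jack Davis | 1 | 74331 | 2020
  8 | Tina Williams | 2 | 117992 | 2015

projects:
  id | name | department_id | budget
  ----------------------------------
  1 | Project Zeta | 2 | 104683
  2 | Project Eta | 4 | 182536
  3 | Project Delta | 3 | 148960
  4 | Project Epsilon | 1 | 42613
SELECT COUNT(*) FROM departments

Execution result:
4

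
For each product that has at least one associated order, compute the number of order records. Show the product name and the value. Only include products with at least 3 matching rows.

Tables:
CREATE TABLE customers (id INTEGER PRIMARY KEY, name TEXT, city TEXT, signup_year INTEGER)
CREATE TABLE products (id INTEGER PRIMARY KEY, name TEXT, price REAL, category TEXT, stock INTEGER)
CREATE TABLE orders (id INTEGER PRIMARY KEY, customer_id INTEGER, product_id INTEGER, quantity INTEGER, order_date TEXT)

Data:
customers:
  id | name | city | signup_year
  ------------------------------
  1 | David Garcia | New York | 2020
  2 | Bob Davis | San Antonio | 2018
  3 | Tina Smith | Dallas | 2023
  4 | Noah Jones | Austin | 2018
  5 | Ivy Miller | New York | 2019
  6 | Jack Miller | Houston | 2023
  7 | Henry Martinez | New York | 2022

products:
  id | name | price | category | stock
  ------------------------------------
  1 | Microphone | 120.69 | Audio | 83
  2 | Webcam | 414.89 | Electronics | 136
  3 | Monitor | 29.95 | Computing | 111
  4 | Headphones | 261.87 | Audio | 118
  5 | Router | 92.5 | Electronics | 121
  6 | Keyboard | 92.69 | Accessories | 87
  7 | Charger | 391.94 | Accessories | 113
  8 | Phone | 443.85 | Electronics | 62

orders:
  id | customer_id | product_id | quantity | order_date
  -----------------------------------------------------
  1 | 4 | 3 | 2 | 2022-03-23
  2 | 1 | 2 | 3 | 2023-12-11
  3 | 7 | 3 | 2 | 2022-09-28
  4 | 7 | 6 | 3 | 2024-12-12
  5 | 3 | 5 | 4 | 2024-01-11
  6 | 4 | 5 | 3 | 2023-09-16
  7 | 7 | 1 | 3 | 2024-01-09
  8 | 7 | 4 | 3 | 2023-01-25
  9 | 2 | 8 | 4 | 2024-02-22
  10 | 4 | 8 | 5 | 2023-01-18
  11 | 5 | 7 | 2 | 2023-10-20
SELECT p.name, COUNT(*) AS n FROM orders c JOIN products p ON c.product_id = p.id GROUP BY p.id, p.name HAVING COUNT(*) >= 3

Execution result:
(no rows)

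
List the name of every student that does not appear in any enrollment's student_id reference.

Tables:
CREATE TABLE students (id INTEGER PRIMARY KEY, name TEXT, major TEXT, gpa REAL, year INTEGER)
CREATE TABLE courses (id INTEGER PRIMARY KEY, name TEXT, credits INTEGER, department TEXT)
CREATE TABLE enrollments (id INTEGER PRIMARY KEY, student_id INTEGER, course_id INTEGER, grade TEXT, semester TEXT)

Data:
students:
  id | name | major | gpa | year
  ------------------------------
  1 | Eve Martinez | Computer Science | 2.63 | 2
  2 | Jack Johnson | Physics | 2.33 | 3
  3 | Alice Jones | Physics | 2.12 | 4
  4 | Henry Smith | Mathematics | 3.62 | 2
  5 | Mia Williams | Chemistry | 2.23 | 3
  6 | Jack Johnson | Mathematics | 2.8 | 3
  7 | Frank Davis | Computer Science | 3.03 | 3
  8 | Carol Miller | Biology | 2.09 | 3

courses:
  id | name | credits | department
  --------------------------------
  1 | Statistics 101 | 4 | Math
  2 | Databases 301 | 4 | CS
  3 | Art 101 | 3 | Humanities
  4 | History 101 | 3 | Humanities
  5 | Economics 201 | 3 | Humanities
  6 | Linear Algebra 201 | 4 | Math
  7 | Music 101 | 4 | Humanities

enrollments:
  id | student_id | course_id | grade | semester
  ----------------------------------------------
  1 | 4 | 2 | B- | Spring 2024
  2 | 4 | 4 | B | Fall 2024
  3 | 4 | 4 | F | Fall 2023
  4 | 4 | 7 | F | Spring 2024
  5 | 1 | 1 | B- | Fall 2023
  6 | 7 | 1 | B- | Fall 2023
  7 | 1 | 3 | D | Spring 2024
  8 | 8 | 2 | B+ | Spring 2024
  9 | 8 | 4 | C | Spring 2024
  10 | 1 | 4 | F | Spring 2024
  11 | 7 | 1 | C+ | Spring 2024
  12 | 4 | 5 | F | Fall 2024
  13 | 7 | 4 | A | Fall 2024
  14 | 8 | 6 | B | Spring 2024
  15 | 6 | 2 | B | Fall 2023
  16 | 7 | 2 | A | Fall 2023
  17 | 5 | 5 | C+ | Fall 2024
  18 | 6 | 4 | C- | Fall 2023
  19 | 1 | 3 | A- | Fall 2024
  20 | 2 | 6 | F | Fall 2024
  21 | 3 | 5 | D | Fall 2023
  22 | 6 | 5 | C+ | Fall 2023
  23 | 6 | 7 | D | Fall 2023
SELECT p.name FROM students p LEFT JOIN enrollments c ON c.student_id = p.id WHERE c.id IS NULL

Execution result:
(no rows)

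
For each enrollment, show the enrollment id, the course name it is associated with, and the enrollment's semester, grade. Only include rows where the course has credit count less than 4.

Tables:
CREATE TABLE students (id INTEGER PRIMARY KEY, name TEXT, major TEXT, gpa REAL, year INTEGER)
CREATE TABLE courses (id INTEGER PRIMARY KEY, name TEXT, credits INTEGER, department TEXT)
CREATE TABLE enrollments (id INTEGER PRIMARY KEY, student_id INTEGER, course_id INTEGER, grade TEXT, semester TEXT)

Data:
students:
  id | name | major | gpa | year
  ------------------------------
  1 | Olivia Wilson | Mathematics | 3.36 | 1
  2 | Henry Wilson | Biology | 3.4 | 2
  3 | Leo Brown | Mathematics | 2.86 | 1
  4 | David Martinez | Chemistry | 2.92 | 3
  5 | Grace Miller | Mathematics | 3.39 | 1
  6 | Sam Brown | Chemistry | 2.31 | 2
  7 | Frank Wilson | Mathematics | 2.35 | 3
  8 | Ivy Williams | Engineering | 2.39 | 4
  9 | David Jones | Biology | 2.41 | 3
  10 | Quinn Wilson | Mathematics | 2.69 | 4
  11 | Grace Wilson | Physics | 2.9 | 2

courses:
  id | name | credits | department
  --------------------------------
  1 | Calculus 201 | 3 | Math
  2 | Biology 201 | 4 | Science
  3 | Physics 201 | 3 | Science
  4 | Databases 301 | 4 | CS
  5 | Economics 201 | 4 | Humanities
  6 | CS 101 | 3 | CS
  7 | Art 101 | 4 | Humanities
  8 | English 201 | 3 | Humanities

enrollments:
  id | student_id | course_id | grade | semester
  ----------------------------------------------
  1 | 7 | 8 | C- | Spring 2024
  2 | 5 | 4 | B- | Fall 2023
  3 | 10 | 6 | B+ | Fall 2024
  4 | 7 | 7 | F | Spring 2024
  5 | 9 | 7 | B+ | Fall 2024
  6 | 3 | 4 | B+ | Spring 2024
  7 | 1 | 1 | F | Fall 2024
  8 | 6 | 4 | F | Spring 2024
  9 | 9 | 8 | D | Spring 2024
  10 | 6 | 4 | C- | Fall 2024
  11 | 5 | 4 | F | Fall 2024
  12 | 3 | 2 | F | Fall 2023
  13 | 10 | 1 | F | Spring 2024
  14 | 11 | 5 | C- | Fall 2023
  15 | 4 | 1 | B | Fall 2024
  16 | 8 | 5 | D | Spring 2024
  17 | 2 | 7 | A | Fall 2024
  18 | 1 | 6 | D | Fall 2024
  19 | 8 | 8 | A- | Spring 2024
SELECT c.id, p.name AS course, c.semester, c.grade FROM enrollments c JOIN courses p ON c.course_id = p.id WHERE p.credits < 4

Execution result:
id | course | semester | grade
1 | English 201 | Spring 2024 | C-
3 | CS 101 | Fall 2024 | B+
7 | Calculus 201 | Fall 2024 | F
9 | English 201 | Spring 2024 | D
13 | Calculus 201 | Spring 2024 | F
15 | Calculus 201 | Fall 2024 | B
18 | CS 101 | Fall 2024 | D
19 | English 201 | Spring 2024 | A-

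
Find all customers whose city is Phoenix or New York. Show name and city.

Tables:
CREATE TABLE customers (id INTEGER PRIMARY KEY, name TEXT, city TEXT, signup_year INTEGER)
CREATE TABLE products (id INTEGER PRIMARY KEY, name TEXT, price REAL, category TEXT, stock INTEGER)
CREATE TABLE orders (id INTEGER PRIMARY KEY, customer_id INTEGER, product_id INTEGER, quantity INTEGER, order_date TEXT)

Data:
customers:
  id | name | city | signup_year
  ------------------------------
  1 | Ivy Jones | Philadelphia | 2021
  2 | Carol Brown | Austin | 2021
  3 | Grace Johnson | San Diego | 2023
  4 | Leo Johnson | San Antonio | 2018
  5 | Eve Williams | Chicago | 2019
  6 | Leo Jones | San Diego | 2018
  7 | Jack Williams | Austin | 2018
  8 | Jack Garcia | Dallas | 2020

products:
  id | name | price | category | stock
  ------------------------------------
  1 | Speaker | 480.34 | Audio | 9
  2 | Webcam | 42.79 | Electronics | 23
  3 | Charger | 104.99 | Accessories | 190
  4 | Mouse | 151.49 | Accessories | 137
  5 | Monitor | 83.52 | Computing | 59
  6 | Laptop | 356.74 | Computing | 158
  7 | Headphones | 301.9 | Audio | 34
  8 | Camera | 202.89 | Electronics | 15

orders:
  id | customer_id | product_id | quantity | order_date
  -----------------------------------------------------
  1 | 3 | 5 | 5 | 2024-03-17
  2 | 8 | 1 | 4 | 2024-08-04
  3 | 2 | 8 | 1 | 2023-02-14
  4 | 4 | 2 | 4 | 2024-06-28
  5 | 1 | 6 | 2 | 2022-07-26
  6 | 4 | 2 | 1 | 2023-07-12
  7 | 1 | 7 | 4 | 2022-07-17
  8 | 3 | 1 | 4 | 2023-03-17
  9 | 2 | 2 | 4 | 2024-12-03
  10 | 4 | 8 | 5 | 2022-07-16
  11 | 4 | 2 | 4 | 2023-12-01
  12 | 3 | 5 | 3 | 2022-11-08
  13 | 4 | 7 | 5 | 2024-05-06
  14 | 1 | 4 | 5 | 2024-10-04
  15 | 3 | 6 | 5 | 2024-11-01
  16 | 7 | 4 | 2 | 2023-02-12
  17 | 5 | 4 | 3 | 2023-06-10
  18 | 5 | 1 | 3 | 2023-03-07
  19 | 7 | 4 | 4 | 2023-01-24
SELECT name, city FROM customers WHERE city IN ('Phoenix', 'New York')

Execution result:
(no rows)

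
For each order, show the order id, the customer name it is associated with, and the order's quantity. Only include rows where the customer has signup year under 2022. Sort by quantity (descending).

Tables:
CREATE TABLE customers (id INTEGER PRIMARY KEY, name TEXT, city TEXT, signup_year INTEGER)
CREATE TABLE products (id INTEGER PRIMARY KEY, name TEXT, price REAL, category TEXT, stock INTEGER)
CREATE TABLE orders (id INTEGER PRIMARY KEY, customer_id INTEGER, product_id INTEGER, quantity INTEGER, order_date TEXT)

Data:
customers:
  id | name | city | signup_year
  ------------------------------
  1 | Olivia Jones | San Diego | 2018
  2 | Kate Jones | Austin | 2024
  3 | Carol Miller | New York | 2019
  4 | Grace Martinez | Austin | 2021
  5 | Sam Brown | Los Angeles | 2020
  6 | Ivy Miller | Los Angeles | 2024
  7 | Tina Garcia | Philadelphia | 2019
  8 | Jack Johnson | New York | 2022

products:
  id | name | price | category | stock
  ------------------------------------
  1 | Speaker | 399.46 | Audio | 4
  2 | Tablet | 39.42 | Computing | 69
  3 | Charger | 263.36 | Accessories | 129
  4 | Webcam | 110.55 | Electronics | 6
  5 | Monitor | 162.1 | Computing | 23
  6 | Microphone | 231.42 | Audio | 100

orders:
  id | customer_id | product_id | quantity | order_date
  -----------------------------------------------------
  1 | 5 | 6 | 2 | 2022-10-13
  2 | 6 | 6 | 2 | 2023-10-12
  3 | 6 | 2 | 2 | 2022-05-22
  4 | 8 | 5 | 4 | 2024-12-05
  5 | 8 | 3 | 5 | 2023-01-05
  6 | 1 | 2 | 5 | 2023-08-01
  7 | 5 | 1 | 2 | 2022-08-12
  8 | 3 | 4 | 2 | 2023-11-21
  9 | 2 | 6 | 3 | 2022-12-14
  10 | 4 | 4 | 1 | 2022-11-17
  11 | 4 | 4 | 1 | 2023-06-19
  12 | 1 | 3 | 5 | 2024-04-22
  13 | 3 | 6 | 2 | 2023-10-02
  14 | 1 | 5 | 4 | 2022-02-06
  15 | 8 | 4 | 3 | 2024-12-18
SELECT c.id, p.name AS customer, c.quantity FROM orders c JOIN customers p ON c.customer_id = p.id WHERE p.signup_year < 2022 ORDER BY c.quantity DESC

Execution result:
id | customer | quantity
6 | Olivia Jones | 5
12 | Olivia Jones | 5
14 | Olivia Jones | 4
1 | Sam Brown | 2
7 | Sam Brown | 2
8 | Carol Miller | 2
13 | Carol Miller | 2
10 | Grace Martinez | 1
11 | Grace Martinez | 1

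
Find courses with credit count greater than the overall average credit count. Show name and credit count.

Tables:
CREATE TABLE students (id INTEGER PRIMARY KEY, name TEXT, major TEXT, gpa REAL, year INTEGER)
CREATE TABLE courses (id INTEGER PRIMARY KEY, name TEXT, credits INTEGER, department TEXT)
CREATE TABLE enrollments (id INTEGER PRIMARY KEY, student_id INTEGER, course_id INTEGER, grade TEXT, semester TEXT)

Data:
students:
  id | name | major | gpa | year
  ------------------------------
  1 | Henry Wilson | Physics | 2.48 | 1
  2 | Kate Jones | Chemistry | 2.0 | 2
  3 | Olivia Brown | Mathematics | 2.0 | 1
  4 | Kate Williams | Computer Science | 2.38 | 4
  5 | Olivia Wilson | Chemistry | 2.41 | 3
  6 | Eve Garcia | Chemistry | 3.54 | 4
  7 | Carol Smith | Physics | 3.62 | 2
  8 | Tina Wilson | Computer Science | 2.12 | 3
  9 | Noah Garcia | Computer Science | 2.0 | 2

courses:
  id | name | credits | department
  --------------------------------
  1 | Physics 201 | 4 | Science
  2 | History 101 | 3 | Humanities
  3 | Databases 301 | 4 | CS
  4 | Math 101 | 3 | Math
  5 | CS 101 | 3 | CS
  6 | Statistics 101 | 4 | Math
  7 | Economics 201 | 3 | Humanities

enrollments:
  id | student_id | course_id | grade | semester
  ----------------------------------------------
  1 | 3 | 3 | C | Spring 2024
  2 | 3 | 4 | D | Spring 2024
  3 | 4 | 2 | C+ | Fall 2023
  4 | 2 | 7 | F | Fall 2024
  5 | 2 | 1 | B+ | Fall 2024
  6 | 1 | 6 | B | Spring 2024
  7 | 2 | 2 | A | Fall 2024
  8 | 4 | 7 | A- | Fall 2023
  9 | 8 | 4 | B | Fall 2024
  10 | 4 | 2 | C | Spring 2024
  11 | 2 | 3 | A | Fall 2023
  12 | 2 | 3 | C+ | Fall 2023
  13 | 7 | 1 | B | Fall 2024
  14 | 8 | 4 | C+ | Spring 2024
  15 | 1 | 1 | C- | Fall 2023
SELECT name, credits FROM courses WHERE credits > (SELECT AVG(credits) FROM courses)

Execution result:
name | credits
Physics 201 | 4
Databases 301 | 4
Statistics 101 | 4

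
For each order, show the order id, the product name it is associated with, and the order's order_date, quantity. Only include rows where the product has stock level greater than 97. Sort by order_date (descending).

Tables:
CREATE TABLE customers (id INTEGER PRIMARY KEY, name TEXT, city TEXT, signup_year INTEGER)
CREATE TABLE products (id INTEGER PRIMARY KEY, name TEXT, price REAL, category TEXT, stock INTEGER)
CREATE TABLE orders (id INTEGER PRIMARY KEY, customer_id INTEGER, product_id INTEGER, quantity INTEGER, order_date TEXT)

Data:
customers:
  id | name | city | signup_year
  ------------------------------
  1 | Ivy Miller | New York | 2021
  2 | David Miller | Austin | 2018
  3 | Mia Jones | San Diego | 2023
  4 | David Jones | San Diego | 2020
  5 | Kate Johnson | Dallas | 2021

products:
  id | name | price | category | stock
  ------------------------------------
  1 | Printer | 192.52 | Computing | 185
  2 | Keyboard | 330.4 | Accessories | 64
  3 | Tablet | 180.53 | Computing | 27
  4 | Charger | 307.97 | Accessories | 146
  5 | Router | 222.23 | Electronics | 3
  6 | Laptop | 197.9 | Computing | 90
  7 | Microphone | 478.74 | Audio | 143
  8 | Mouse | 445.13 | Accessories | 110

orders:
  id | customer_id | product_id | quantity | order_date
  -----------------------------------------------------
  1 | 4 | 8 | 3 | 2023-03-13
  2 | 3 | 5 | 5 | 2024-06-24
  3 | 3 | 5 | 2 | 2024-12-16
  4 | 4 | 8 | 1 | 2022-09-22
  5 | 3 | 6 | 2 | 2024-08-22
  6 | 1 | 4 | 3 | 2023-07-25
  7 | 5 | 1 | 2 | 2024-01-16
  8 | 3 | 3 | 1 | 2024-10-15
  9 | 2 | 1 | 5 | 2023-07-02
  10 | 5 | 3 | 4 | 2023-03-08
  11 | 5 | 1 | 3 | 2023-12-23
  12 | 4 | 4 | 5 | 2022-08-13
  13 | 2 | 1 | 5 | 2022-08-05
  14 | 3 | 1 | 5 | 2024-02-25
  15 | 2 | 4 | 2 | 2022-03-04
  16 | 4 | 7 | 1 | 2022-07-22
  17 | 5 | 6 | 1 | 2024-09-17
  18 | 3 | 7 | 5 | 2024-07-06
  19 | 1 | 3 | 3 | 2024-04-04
SELECT c.id, p.name AS product, c.order_date, c.quantity FROM orders c JOIN products p ON c.product_id = p.id WHERE p.stock > 97 ORDER BY c.order_date DESC

Execution result:
id | product | order_date | quantity
18 | Microphone | 2024-07-06 | 5
14 | Printer | 2024-02-25 | 5
7 | Printer | 2024-01-16 | 2
11 | Printer | 2023-12-23 | 3
6 | Charger | 2023-07-25 | 3
9 | Printer | 2023-07-02 | 5
1 | Mouse | 2023-03-13 | 3
4 | Mouse | 2022-09-22 | 1
12 | Charger | 2022-08-13 | 5
13 | Printer | 2022-08-05 | 5
16 | Microphone | 2022-07-22 | 1
15 | Charger | 2022-03-04 | 2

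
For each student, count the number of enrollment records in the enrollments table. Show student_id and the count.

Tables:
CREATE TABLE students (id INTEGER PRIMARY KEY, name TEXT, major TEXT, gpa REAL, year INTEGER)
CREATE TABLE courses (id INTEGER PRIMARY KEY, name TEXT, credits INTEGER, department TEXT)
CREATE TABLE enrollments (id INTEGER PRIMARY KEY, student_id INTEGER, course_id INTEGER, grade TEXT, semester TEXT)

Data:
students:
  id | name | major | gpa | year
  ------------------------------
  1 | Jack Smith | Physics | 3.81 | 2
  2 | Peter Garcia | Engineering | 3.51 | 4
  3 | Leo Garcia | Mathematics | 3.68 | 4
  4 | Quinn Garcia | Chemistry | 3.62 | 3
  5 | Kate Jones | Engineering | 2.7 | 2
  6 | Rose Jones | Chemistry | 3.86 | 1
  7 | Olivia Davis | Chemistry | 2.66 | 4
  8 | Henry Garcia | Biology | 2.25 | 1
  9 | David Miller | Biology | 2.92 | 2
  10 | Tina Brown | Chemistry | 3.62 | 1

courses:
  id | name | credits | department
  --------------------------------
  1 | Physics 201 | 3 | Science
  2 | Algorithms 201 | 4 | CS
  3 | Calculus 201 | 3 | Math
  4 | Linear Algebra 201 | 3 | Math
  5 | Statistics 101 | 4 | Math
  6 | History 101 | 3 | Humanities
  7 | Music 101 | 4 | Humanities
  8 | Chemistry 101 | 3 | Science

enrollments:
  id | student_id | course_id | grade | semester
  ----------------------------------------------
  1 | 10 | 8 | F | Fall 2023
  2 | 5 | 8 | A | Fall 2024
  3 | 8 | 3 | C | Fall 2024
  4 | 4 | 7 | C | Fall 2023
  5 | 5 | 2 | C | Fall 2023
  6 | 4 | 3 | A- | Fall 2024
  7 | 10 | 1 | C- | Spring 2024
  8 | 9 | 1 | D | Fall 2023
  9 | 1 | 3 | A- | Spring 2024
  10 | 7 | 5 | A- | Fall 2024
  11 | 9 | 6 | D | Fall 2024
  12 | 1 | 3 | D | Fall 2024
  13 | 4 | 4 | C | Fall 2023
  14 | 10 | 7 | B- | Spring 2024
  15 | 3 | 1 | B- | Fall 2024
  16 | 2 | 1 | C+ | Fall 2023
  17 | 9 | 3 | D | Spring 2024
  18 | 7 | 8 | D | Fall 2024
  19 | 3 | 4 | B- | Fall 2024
SELECT student_id, COUNT(*) AS enrollment_count FROM enrollments GROUP BY student_id

Execution result:
student_id | enrollment_count
1 | 2
2 | 1
3 | 2
4 | 3
5 | 2
7 | 2
8 | 1
9 | 3
10 | 3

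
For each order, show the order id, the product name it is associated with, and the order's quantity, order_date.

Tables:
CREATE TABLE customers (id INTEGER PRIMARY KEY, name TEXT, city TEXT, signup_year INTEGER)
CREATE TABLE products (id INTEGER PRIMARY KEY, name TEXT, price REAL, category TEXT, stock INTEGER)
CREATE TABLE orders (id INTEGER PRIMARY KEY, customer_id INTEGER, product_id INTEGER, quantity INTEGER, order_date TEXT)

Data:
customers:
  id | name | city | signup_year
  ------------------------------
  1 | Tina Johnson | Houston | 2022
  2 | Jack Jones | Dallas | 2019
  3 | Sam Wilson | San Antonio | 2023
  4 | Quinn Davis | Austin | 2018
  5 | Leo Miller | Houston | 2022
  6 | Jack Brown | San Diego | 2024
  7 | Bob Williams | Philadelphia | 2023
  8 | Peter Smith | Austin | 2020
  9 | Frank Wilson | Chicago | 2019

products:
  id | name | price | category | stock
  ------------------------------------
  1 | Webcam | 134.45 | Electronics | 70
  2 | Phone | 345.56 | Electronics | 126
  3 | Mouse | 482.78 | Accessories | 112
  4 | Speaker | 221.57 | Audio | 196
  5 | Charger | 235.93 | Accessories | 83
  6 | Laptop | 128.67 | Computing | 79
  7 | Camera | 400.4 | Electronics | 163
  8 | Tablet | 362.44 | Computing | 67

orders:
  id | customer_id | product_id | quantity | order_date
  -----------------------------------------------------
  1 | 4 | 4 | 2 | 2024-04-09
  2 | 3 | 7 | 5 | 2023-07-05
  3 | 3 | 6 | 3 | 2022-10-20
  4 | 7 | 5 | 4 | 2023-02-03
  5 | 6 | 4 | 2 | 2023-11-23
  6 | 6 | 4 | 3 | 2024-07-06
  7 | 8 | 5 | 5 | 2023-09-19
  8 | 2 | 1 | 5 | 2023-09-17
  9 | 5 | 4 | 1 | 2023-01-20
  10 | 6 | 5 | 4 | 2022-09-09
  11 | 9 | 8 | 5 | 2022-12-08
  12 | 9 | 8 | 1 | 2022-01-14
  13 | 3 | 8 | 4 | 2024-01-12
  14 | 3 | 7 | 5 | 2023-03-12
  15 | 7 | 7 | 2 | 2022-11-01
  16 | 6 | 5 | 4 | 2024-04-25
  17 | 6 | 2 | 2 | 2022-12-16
SELECT c.id, p.name AS product, c.quantity, c.order_date FROM orders c JOIN products p ON c.product_id = p.id

Execution result:
id | product | quantity | order_date
1 | Speaker | 2 | 2024-04-09
2 | Camera | 5 | 2023-07-05
3 | Laptop | 3 | 2022-10-20
4 | Charger | 4 | 2023-02-03
5 | Speaker | 2 | 2023-11-23
6 | Speaker | 3 | 2024-07-06
7 | Charger | 5 | 2023-09-19
8 | Webcam | 5 | 2023-09-17
9 | Speaker | 1 | 2023-01-20
10 | Charger | 4 | 2022-09-09
11 | Tablet | 5 | 2022-12-08
12 | Tablet | 1 | 2022-01-14
13 | Tablet | 4 | 2024-01-12
14 | Camera | 5 | 2023-03-12
15 | Camera | 2 | 2022-11-01
16 | Charger | 4 | 2024-04-25
17 | Phone | 2 | 2022-12-16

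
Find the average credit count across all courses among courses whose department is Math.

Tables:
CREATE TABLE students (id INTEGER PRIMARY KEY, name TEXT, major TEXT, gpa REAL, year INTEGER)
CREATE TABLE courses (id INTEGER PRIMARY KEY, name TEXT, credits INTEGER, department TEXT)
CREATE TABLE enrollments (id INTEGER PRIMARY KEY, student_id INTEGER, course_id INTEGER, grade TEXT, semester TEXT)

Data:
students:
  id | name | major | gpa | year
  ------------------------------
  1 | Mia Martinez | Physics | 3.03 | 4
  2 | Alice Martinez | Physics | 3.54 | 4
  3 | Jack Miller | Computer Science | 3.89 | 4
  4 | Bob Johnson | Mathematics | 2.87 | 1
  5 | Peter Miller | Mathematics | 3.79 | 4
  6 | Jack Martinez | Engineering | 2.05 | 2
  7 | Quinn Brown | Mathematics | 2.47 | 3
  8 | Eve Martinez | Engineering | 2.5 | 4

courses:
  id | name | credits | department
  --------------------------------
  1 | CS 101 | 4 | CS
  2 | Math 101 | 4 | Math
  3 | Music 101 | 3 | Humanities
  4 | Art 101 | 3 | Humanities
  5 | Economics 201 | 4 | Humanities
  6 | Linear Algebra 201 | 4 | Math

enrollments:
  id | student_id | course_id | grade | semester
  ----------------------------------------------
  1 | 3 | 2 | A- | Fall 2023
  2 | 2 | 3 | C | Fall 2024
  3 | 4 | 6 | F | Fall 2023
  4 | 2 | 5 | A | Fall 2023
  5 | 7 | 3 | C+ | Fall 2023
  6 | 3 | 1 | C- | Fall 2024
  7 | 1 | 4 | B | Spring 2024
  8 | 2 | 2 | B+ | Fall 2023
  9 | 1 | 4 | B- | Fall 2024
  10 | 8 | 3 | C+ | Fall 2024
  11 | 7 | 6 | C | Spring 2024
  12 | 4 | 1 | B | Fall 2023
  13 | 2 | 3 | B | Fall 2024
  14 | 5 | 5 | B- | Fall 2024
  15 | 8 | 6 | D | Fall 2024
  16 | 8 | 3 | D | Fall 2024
SELECT AVG(credits) FROM courses WHERE department = 'Math'

Execution result:
4.00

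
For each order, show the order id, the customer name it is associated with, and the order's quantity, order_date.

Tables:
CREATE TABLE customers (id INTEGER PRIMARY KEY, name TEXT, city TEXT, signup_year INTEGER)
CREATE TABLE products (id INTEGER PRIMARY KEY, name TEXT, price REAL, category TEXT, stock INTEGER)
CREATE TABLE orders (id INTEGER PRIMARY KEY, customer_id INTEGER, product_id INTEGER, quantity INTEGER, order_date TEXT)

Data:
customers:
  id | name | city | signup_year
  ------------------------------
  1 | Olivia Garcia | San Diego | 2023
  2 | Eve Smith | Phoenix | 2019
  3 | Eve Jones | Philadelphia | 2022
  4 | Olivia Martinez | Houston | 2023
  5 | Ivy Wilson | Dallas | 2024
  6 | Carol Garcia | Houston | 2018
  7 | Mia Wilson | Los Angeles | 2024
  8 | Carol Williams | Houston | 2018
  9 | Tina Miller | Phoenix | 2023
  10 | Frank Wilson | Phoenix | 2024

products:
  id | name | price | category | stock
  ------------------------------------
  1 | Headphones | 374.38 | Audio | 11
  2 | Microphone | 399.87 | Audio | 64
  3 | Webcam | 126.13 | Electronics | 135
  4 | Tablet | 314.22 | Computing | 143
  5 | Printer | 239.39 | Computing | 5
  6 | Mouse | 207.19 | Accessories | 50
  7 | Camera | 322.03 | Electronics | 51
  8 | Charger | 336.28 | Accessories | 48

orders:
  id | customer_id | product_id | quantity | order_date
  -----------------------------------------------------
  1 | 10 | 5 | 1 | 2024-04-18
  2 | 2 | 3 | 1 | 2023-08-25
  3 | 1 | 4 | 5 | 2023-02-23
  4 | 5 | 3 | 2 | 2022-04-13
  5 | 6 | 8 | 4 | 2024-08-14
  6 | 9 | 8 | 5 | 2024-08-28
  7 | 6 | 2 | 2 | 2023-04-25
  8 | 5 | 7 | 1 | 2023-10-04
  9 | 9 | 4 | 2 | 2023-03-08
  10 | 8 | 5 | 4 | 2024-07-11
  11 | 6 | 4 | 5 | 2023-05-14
SELECT c.id, p.name AS customer, c.quantity, c.order_date FROM orders c JOIN customers p ON c.customer_id = p.id

Execution result:
id | customer | quantity | order_date
1 | Frank Wilson | 1 | 2024-04-18
2 | Eve Smith | 1 | 2023-08-25
3 | Olivia Garcia | 5 | 2023-02-23
4 | Ivy Wilson | 2 | 2022-04-13
5 | Carol Garcia | 4 | 2024-08-14
6 | Tina Miller | 5 | 2024-08-28
7 | Carol Garcia | 2 | 2023-04-25
8 | Ivy Wilson | 1 | 2023-10-04
9 | Tina Miller | 2 | 2023-03-08
10 | Carol Williams | 4 | 2024-07-11
11 | Carol Garcia | 5 | 2023-05-14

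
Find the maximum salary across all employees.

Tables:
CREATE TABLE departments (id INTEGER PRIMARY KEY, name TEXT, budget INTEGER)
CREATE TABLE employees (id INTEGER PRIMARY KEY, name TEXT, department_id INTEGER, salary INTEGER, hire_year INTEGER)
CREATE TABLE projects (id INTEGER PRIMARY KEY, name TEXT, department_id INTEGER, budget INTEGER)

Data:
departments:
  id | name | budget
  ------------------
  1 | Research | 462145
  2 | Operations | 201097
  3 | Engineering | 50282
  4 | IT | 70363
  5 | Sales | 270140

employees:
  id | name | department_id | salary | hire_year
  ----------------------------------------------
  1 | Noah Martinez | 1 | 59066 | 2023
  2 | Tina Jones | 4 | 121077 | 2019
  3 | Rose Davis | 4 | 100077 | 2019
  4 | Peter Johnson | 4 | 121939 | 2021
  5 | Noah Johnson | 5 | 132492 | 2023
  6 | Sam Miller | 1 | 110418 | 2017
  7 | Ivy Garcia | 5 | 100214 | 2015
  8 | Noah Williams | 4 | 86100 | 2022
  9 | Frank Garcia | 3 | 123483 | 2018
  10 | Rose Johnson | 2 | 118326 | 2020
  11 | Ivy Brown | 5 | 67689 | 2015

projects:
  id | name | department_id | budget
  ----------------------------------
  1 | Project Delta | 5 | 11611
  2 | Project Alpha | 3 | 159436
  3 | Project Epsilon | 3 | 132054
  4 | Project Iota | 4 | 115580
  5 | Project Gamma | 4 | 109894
SELECT MAX(salary) FROM employees

Execution result:
132492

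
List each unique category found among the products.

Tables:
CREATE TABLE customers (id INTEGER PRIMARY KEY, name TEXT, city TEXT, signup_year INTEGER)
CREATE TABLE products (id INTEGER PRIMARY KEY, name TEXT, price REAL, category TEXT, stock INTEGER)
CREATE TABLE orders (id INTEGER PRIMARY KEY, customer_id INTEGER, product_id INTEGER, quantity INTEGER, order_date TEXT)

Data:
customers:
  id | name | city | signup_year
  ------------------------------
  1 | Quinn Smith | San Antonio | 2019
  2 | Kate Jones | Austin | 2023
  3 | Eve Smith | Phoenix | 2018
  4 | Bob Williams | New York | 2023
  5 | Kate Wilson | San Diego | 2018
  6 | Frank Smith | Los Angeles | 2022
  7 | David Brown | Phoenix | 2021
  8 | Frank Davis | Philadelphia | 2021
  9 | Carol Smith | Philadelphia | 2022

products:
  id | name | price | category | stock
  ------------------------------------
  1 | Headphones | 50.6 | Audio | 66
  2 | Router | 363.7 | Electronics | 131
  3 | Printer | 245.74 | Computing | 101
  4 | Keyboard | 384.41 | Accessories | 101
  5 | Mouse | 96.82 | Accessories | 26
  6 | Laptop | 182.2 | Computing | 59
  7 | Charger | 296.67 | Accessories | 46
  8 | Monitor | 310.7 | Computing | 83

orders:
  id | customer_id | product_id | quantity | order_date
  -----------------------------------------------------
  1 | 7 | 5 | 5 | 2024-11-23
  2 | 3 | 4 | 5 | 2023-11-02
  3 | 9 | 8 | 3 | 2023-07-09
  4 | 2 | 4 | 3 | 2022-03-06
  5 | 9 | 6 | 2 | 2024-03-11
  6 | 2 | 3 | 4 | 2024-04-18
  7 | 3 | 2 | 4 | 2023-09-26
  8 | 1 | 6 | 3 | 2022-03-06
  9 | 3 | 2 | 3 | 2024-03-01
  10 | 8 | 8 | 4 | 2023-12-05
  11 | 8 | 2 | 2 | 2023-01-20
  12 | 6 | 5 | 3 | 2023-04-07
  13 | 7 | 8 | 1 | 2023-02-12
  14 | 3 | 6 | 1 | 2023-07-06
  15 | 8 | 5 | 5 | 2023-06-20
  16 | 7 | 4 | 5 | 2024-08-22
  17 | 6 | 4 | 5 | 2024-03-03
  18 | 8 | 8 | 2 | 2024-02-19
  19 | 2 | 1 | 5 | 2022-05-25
SELECT DISTINCT category FROM products

Execution result:
category
Audio
Electronics
Computing
Accessories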